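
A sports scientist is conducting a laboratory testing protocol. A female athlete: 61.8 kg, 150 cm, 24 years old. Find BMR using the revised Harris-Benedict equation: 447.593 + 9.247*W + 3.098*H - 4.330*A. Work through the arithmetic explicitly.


Intercept = 447.593
Weight contribution = 9.247 * 61.8 = 571.4646
Height contribution = 3.098 * 150 = 464.7
Age contribution = 4.33 * 24 = 103.92
BMR = 447.593 + 571.4646 + 464.7 - 103.92
= 1379.84 kcal/day

1379.84 kcal/day


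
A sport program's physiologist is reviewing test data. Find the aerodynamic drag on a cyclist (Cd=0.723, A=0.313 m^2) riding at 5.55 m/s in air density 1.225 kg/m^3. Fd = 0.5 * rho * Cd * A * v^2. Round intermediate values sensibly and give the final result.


Fd = 0.5 * 1.225 * 0.723 * 0.313 * 5.55^2
= 0.5 * 1.225 * 0.723 * 0.313 * 30.8025
= 4.269 N

4.269 N


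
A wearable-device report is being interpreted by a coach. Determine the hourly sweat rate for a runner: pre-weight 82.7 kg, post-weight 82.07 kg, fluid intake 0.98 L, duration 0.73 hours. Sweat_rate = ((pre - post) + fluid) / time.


Mass lost = 82.7 - 82.07 = 0.63 kg
Add fluid consumed: 0.63 + 0.98 = 1.61 L total sweat
Sweat rate = 1.61 / 0.73 = 2.205 L/h

2.205 L/h


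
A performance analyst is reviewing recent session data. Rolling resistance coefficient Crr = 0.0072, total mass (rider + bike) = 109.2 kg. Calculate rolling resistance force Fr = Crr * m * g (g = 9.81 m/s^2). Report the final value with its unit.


Fr = Crr * m * g
= 0.0072 * 109.2 * 9.81
= 7.713 N

7.713 N


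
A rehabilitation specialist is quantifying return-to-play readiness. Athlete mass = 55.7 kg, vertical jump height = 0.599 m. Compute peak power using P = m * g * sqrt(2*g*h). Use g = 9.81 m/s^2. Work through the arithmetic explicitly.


sqrt(2 * 9.81 * 0.599) = sqrt(11.75238) = 3.428174 m/s
P = 55.7 * 9.81 * 3.428174
= 1873.21 W

1873.21 W


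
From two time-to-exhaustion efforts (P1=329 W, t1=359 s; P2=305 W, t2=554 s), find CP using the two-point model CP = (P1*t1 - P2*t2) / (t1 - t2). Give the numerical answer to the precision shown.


Work in trial 1 = 118111 J
Work in trial 2 = 168970 J
Delta work = -50859 J
Delta time = -195 s
CP = -50859 / -195 = 260.82 W

260.82 W


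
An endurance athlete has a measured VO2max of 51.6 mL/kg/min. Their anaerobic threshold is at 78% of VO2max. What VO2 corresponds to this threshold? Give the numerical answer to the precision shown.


Anaerobic threshold VO2 = VO2max * 78%
= 51.6 * 0.78
= 40.25 mL/kg/min

40.25 mL/kg/min


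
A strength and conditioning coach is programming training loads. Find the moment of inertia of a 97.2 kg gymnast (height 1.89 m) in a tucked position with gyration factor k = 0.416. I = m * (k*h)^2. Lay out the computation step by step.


Radius of gyration = 0.416 * 1.89 = 0.78624 m
I = 97.2 * 0.78624^2
= 97.2 * 0.618173
= 60.086 kg*m^2

60.086 kg*m^2


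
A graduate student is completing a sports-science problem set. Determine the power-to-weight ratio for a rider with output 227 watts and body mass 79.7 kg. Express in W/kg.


P/W = 227 / 79.7 = 2.848 W/kg

2.848 W/kg


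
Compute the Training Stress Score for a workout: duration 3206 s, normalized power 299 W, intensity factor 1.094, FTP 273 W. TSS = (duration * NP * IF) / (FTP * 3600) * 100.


Product = 3206 * 299 * 1.094 = 1048701.836
Base = 273 * 3600 = 982800
TSS = 1048701.836 / 982800 * 100 = 106.71

106.71 TSS


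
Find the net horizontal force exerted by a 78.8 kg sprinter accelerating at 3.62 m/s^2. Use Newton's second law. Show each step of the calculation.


Newton's second law: F = m * a
F = 78.8 * 3.62 = 285.26 N

285.26 N


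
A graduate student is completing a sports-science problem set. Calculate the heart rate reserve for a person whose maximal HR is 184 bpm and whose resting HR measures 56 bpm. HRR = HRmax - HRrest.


HRmax = 184 bpm
HRrest = 56 bpm
HRR = 184 - 56 = 128 bpm

128 bpm


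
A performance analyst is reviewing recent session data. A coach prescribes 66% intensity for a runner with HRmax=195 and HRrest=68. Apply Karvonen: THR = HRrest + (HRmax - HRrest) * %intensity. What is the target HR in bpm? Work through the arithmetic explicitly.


Heart rate reserve = 195 - 68 = 127
Intensity fraction = 66 / 100 = 0.66
THR = 68 + 127 * 0.66 = 151.82 bpm

151.82 bpm


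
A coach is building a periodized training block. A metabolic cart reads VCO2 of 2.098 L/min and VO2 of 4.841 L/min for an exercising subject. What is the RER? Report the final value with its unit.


RER = VCO2 / VO2 = 2.098 / 4.841 = 0.4334

0.4334


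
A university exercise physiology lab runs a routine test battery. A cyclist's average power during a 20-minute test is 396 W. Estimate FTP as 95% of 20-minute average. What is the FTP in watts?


FTP = 20-min power * 0.95
= 396 * 0.95
= 376.2 W

376.2 W


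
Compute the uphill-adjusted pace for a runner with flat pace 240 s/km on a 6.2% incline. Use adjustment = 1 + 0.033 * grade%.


Adjustment factor = 1 + 0.033 * 6.2 = 1.2046
Grade-adjusted pace = 240 * 1.2046 = 289.1 s/km

289.1 s/km


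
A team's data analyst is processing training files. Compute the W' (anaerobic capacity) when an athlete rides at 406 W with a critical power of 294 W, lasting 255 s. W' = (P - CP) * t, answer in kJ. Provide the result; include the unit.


Above-CP power = 112 W
Duration = 255 s
W' = 112 * 255 = 28560 J
Convert: 28560 / 1000 = 28.56 kJ

28.56 kJ


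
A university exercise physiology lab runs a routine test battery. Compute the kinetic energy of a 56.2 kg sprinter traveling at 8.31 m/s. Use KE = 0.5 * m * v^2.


Velocity squared = 69.0561
KE = 0.5 * 56.2 * 69.0561 = 1940.48 J

1940.48 J


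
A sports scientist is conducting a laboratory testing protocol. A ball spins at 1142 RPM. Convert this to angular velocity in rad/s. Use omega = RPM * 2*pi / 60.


omega = 1142 * 2 * pi / 60
= 1142 * 6.28318531 / 60
= 7175.398 / 60
= 119.59 rad/s

119.59 rad/s


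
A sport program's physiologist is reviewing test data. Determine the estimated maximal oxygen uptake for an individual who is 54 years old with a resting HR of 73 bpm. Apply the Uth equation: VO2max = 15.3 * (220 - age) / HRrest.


HRmax = 220 - 54 = 166
VO2max = 15.3 * (166 / 73)
= 15.3 * 2.274
= 34.79 mL/kg/min

34.79 mL/kg/min


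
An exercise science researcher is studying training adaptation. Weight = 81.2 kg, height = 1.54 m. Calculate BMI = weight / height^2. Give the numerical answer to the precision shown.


height^2 = 1.54^2 = 2.3716
BMI = 81.2 / 2.3716 = 34.24 kg/m^2

34.24 kg/m^2


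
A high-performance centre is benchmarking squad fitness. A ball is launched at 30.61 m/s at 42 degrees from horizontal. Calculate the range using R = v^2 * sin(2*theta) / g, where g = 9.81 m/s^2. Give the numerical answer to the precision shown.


sin(2 * 42) = sin(84) = 0.994522
v^2 = 30.61^2 = 936.9721
R = 936.9721 * 0.994522 / 9.81
= 94.989 m

94.989 m


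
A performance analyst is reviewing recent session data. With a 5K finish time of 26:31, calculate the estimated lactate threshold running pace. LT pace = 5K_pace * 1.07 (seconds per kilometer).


Race duration = 1591 s for 5 km
Average pace = 1591 / 5 = 318.2 s/km
LT pace = 318.2 * 1.07
= 340.47 s/km

340.47 s/km


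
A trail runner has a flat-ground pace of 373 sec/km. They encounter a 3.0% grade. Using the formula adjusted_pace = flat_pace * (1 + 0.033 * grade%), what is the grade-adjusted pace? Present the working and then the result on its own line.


Grade factor = 1 + 0.033 * 3.0 = 1.099
Adjusted = 373 * 1.099 = 409.93 sec/km

409.93 s/km


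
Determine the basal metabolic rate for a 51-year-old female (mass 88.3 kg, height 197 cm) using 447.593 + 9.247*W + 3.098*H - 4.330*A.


BMR = 447.593 + 9.247*88.3 + 3.098*197 - 4.330*51
= 1653.58 kcal/day

1653.58 kcal/day


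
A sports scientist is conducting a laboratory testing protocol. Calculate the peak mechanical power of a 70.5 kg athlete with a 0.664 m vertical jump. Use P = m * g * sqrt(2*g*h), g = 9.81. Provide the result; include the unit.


First, sqrt(2gh) = sqrt(2 * 9.81 * 0.664)
= sqrt(13.02768) = 3.609388 m/s
Power = 70.5 * 9.81 * 3.609388 = 2496.27 W

2496.27 W


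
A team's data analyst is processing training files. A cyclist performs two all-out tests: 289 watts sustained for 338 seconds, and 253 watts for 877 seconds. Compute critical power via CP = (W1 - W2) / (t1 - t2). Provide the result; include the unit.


W1 = P1 * t1 = 289 * 338 = 97682 J
W2 = P2 * t2 = 253 * 877 = 221881 J
CP = (97682 - 221881) / (338 - 877)
= 230.42 W

230.42 W


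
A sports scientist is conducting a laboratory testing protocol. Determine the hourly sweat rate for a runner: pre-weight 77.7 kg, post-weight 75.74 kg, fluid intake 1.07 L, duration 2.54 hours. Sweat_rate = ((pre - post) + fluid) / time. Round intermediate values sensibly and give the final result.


Mass lost = 77.7 - 75.74 = 1.96 kg
Add fluid consumed: 1.96 + 1.07 = 3.03 L total sweat
Sweat rate = 3.03 / 2.54 = 1.193 L/h

1.193 L/h


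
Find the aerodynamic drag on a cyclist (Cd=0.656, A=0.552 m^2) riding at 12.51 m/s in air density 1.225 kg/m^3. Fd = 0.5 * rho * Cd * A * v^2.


Fd = 0.5 * 1.225 * 0.656 * 0.552 * 12.51^2
= 0.5 * 1.225 * 0.656 * 0.552 * 156.5001
= 34.711 N

34.711 N


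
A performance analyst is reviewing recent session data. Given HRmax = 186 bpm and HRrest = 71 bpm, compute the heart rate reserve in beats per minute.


Heart rate reserve = maximum HR minus resting HR
HRR = 186 - 71 = 115 bpm

115 bpm


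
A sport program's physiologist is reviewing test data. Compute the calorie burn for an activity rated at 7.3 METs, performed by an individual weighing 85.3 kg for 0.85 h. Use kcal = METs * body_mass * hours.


Product of METs and mass = 7.3 * 85.3 = 622.69
Total kcal = 622.69 * 0.85 = 529.29 kcal

529.29 kcal


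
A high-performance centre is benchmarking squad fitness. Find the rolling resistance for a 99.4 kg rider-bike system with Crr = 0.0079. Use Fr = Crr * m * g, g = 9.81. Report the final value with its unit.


m * g = 99.4 * 9.81 = 975.114 N
Fr = 0.0079 * 975.114 = 7.703 N

7.703 N


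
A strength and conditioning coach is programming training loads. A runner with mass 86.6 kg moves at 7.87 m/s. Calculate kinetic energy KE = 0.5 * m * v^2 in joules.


v^2 = 7.87^2 = 61.9369
KE = 0.5 * 86.6 * 61.9369
= 2681.87 J

2681.87 J


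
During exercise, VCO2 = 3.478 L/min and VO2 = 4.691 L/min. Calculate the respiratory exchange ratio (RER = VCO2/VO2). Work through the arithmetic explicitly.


RER = VCO2 / VO2
= 3.478 / 4.691
= 0.7414

0.7414


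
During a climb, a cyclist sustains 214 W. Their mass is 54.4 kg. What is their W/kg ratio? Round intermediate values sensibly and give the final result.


Power-to-weight = 214 W / 54.4 kg
= 3.934 W/kg

3.934 W/kg


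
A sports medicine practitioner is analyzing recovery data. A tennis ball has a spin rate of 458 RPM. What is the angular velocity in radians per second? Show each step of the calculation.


Convert RPM to rad/s: multiply by 2*pi and divide by 60
omega = 458 * 2 * pi / 60
= 47.962 rad/s

47.962 rad/s


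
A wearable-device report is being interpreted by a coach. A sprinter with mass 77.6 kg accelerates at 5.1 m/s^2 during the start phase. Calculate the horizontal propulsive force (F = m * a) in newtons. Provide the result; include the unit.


F = m * a
= 77.6 * 5.1
= 395.76 N

395.76 N


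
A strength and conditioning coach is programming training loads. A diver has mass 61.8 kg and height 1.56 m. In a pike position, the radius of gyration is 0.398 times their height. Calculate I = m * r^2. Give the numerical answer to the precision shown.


r = 0.398 * 1.56 = 0.62088 m
I = m * r^2 = 61.8 * 0.385492 = 23.823 kg*m^2

23.823 kg*m^2


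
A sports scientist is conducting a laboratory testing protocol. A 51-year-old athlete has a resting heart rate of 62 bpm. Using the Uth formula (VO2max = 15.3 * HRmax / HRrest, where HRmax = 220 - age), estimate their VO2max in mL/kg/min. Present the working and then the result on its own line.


HRmax = 220 - 51 = 169 bpm
Ratio = HRmax / HRrest = 169 / 62 = 2.7258
VO2max = 15.3 * 2.7258 = 41.7 mL/kg/min

41.7 mL/kg/min


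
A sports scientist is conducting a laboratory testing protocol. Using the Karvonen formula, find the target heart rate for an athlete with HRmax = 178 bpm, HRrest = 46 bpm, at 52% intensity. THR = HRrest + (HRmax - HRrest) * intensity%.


HRR = 178 - 46 = 132
THR = 46 + 132 * 0.52
= 46 + 68.64
= 114.64 bpm

114.64 bpm


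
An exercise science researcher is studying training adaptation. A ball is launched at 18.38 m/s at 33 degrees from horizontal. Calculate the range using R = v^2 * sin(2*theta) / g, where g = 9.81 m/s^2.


sin(2 * 33) = sin(66) = 0.913545
v^2 = 18.38^2 = 337.8244
R = 337.8244 * 0.913545 / 9.81
= 31.46 m

31.46 m


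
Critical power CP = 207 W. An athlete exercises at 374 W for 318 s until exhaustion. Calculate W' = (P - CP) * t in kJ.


P - CP = 374 - 207 = 167 W
W' = 167 * 318 = 53106 J
= 53106 / 1000 = 53.106 kJ

53.106 kJ


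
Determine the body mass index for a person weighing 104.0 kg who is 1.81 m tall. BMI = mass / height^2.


BMI = mass / height^2
= 104.0 / 1.81^2
= 104.0 / 3.2761
= 31.75 kg/m^2

31.75 kg/m^2


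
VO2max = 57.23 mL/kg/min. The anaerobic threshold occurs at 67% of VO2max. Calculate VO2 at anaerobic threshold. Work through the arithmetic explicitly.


AT fraction = 67 / 100 = 0.67
AT VO2 = 57.23 * 0.67
= 38.34 mL/kg/min

38.34 mL/kg/min


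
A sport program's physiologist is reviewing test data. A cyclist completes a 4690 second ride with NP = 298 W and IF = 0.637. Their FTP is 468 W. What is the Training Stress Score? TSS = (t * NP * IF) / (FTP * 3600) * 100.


t * NP * IF = 4690 * 298 * 0.637 = 890283.94
FTP * 3600 = 1684800
TSS = (890283.94 / 1684800) * 100 = 52.84

52.84 TSS


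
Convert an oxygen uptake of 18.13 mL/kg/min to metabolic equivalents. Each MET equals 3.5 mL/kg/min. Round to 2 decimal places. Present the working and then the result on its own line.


One MET = 3.5 mL/kg/min
Number of METs = 18.13 / 3.5
= 5.18 METs

5.18 METs


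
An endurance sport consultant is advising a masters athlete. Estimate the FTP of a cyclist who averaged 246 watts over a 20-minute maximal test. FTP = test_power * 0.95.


FTP = 246 * 0.95 = 233.7 W

233.7 W


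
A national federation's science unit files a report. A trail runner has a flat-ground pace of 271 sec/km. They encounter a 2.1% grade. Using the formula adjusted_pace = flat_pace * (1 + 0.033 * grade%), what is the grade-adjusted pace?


Grade factor = 1 + 0.033 * 2.1 = 1.0693
Adjusted = 271 * 1.0693 = 289.78 sec/km

289.78 s/km


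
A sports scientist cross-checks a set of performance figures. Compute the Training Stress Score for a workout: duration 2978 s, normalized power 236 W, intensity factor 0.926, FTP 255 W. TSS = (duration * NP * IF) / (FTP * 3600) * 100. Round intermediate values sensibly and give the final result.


Product = 2978 * 236 * 0.926 = 650800.208
Base = 255 * 3600 = 918000
TSS = 650800.208 / 918000 * 100 = 70.89

70.89 TSS


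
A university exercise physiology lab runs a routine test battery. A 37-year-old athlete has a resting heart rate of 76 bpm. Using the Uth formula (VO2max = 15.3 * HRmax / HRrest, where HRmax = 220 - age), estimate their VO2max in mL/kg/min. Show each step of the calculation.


HRmax = 220 - 37 = 183 bpm
Ratio = HRmax / HRrest = 183 / 76 = 2.4079
VO2max = 15.3 * 2.4079 = 36.84 mL/kg/min

36.84 mL/kg/min


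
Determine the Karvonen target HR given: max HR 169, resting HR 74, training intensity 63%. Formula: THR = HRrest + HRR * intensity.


HRR = HRmax - HRrest = 169 - 74 = 95
THR = 74 + 95 * 0.63
= 133.85 bpm

133.85 bpm


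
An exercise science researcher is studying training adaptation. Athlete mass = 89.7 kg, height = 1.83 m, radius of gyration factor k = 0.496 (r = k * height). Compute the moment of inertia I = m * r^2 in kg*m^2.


r = k * height = 0.496 * 1.83 = 0.90768 m
r^2 = 0.90768^2 = 0.823883
I = 89.7 * 0.823883 = 73.902 kg*m^2

73.902 kg*m^2


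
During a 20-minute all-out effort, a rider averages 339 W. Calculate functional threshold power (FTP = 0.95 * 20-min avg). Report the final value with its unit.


FTP = 0.95 * 339
= 322.05 W

322.05 W


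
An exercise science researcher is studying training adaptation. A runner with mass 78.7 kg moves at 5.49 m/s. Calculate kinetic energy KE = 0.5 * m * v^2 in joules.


v^2 = 5.49^2 = 30.1401
KE = 0.5 * 78.7 * 30.1401
= 1186.01 J

1186.01 J


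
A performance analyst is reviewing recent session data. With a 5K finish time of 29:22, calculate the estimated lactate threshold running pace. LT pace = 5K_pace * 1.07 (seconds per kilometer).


Race duration = 1762 s for 5 km
Average pace = 1762 / 5 = 352.4 s/km
LT pace = 352.4 * 1.07
= 377.07 s/km

377.07 s/km


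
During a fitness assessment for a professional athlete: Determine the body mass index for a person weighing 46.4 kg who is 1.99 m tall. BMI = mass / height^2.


BMI = mass / height^2
= 46.4 / 1.99^2
= 46.4 / 3.9601
= 11.72 kg/m^2

11.72 kg/m^2


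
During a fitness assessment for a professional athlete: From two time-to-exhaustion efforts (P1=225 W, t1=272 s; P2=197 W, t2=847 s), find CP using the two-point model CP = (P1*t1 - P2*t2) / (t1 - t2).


Work in trial 1 = 61200 J
Work in trial 2 = 166859 J
Delta work = -105659 J
Delta time = -575 s
CP = -105659 / -575 = 183.75 W

183.75 W


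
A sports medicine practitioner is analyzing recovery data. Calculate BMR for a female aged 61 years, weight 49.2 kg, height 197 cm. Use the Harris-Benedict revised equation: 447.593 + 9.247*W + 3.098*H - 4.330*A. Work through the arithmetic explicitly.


Substituting values:
W term = 9.247 * 49.2 = 454.9524
H term = 3.098 * 197 = 610.306
A term = 4.330 * 61 = 264.13
BMR = 1248.72 kcal/day

1248.72 kcal/day


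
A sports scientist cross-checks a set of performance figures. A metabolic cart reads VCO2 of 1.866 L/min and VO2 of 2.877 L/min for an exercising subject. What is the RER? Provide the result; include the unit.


RER = VCO2 / VO2 = 1.866 / 2.877 = 0.6486

0.6486


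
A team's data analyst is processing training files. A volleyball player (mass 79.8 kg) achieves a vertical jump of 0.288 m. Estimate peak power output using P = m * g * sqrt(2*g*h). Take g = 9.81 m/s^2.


2 * g * h = 2 * 9.81 * 0.288 = 5.65056
sqrt(5.65056) = 2.377091 m/s
P = 79.8 * 9.81 * 2.377091 = 1860.88 W

1860.88 W


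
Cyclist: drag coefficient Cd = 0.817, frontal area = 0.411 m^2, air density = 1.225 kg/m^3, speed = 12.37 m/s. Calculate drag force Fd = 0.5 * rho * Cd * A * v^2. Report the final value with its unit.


v^2 = 12.37^2 = 153.0169
Fd = 0.5 * 1.225 * 0.817 * 0.411 * 153.0169
= 31.471 N

31.471 N


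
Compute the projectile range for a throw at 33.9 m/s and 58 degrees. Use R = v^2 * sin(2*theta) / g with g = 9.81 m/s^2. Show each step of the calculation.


Two times the angle = 116 degrees
sin(116) = 0.898794
R = 1149.21 * 0.898794 / 9.81 = 105.291 m

105.291 m


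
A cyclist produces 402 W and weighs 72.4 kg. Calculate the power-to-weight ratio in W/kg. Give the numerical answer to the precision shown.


P/W = power / mass
= 402 / 72.4
= 5.552 W/kg

5.552 W/kg


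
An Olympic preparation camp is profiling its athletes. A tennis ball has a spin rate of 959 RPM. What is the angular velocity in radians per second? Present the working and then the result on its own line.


Convert RPM to rad/s: multiply by 2*pi and divide by 60
omega = 959 * 2 * pi / 60
= 100.426 rad/s

100.426 rad/s


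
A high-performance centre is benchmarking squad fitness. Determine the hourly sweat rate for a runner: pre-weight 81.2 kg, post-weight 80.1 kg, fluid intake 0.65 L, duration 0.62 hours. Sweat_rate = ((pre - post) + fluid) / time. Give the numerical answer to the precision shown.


Mass lost = 81.2 - 80.1 = 1.1 kg
Add fluid consumed: 1.1 + 0.65 = 1.75 L total sweat
Sweat rate = 1.75 / 0.62 = 2.823 L/h

2.823 L/h


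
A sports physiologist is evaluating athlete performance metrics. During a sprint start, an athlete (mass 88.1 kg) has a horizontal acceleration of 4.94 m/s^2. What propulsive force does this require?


Propulsive force = mass * acceleration
= 88.1 kg * 4.94 m/s^2
= 435.21 N

435.21 N


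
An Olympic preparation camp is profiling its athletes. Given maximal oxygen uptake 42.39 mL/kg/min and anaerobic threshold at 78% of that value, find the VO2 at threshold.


Percentage as decimal = 0.78
VO2 at AT = 42.39 * 0.78 = 33.06 mL/kg/min

33.06 mL/kg/min


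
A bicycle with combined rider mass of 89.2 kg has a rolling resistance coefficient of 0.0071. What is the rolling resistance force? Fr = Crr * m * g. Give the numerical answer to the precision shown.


Fr = 0.0071 * 89.2 * 9.81
= 0.63332 * 9.81
= 6.213 N

6.213 N


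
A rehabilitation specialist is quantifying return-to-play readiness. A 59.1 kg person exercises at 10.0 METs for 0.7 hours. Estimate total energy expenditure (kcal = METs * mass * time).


Energy = METs * mass(kg) * time(h)
= 10.0 * 59.1 * 0.7
= 413.7 kcal

413.7 kcal


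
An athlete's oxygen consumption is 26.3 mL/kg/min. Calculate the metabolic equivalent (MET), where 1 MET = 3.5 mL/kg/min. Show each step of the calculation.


MET = VO2 / 3.5
= 26.3 / 3.5
= 7.51 METs

7.51 METs


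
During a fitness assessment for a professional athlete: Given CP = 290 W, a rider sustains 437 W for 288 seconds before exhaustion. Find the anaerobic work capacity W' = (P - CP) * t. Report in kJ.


Excess power = 437 - 290 = 147 W
Work above CP = 147 * 288 = 42336 J
W' = 42.336 kJ

42.336 kJ


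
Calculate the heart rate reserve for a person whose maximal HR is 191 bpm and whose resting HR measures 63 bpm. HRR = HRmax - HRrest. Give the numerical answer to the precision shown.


HRmax = 191 bpm
HRrest = 63 bpm
HRR = 191 - 63 = 128 bpm

128 bpm


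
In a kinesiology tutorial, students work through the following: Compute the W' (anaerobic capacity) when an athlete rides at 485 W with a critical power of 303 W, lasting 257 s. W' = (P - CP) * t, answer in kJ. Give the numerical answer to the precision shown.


Above-CP power = 182 W
Duration = 257 s
W' = 182 * 257 = 46774 J
Convert: 46774 / 1000 = 46.774 kJ

46.774 kJ


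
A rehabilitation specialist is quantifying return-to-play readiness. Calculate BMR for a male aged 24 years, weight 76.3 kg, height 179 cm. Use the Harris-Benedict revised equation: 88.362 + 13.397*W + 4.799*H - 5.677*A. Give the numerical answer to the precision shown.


Substituting values:
W term = 13.397 * 76.3 = 1022.1911
H term = 4.799 * 179 = 859.021
A term = 5.677 * 24 = 136.248
BMR = 1833.33 kcal/day

1833.33 kcal/day


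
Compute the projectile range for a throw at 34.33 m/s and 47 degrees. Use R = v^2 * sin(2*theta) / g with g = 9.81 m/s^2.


Two times the angle = 94 degrees
sin(94) = 0.997564
R = 1178.5489 * 0.997564 / 9.81 = 119.845 m

119.845 m


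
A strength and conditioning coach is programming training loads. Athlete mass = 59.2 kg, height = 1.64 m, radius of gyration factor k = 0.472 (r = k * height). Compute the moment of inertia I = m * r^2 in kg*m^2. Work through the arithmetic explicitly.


r = k * height = 0.472 * 1.64 = 0.77408 m
r^2 = 0.77408^2 = 0.5992
I = 59.2 * 0.5992 = 35.473 kg*m^2

35.473 kg*m^2


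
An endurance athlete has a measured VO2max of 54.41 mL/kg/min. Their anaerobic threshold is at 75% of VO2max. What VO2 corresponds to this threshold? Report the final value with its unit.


Anaerobic threshold VO2 = VO2max * 75%
= 54.41 * 0.75
= 40.81 mL/kg/min

40.81 mL/kg/min


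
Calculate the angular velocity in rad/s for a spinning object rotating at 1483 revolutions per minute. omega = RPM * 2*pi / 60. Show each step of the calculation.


omega = RPM * 2*pi / 60
= 1483 * 6.28318531 / 60
= 155.299 rad/s

155.299 rad/s


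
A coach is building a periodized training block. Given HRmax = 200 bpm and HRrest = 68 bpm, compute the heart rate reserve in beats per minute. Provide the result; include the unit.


Heart rate reserve = maximum HR minus resting HR
HRR = 200 - 68 = 132 bpm

132 bpm


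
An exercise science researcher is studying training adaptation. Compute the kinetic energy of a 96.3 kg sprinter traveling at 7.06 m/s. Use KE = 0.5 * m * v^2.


Velocity squared = 49.8436
KE = 0.5 * 96.3 * 49.8436 = 2399.97 J

2399.97 J


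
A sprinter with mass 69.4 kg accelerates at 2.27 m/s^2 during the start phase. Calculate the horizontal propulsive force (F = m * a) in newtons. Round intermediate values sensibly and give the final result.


F = m * a
= 69.4 * 2.27
= 157.54 N

157.54 N


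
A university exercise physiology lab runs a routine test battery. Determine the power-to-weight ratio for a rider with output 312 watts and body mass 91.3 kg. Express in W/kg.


P/W = 312 / 91.3 = 3.417 W/kg

3.417 W/kg


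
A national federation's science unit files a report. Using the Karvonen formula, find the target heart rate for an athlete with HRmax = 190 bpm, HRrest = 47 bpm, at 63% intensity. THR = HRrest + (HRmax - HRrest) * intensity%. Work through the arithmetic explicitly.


HRR = 190 - 47 = 143
THR = 47 + 143 * 0.63
= 47 + 90.09
= 137.09 bpm

137.09 bpm


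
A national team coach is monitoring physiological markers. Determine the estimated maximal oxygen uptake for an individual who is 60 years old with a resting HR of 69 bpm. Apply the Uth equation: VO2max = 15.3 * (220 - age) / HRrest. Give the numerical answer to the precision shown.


HRmax = 220 - 60 = 160
VO2max = 15.3 * (160 / 69)
= 15.3 * 2.3188
= 35.48 mL/kg/min

35.48 mL/kg/min


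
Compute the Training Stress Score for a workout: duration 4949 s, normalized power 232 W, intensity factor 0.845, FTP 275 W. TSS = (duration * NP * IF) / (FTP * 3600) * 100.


Product = 4949 * 232 * 0.845 = 970201.96
Base = 275 * 3600 = 990000
TSS = 970201.96 / 990000 * 100 = 98.0

98.0 TSS


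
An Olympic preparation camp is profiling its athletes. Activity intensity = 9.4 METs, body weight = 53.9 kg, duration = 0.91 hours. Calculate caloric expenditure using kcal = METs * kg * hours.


kcal = 9.4 * 53.9 * 0.91
= 506.66 * 0.91
= 461.06 kcal

461.06 kcal


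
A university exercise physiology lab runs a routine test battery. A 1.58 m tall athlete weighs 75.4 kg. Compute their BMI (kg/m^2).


height^2 = 2.4964 m^2
BMI = 75.4 / 2.4964 = 30.2 kg/m^2

30.2 kg/m^2


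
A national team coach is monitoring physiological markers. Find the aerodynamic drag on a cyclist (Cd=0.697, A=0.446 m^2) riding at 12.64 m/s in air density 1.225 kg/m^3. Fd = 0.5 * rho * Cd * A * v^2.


Fd = 0.5 * 1.225 * 0.697 * 0.446 * 12.64^2
= 0.5 * 1.225 * 0.697 * 0.446 * 159.7696
= 30.421 N

30.421 N


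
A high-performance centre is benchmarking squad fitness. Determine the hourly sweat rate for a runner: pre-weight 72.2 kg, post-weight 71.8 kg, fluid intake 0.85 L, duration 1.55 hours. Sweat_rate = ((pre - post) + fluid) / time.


Mass lost = 72.2 - 71.8 = 0.4 kg
Add fluid consumed: 0.4 + 0.85 = 1.25 L total sweat
Sweat rate = 1.25 / 1.55 = 0.806 L/h

0.806 L/h


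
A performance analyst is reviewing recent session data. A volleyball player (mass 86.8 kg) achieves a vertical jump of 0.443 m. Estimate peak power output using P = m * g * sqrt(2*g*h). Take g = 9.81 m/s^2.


2 * g * h = 2 * 9.81 * 0.443 = 8.69166
sqrt(8.69166) = 2.948162 m/s
P = 86.8 * 9.81 * 2.948162 = 2510.38 W

2510.38 W


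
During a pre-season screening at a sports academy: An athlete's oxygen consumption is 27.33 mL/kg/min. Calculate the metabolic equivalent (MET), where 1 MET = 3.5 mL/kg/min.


MET = VO2 / 3.5
= 27.33 / 3.5
= 7.81 METs

7.81 METs


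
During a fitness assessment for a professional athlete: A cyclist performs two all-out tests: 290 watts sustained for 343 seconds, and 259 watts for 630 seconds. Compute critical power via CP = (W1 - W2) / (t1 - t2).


W1 = P1 * t1 = 290 * 343 = 99470 J
W2 = P2 * t2 = 259 * 630 = 163170 J
CP = (99470 - 163170) / (343 - 630)
= 221.95 W

221.95 W


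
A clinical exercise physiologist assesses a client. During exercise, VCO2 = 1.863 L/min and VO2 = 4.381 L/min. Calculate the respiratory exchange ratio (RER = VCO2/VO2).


RER = VCO2 / VO2
= 1.863 / 4.381
= 0.4252

0.4252


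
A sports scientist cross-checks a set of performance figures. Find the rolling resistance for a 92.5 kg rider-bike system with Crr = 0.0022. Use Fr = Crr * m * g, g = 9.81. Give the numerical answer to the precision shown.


m * g = 92.5 * 9.81 = 907.425 N
Fr = 0.0022 * 907.425 = 1.996 N

1.996 N


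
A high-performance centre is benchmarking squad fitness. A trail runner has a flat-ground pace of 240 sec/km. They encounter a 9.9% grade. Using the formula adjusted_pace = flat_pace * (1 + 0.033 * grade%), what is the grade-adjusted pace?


Grade factor = 1 + 0.033 * 9.9 = 1.3267
Adjusted = 240 * 1.3267 = 318.41 sec/km

318.41 s/km


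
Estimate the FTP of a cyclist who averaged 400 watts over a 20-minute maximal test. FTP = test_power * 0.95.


FTP = 400 * 0.95 = 380.0 W

380.0 W


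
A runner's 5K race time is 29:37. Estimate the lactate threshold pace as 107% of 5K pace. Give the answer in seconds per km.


Total race time = 29*60 + 37 = 1777 seconds
5K pace = 1777 / 5 = 355.4 sec/km
LT pace = 355.4 * 1.07 = 380.28 sec/km

380.28 s/km


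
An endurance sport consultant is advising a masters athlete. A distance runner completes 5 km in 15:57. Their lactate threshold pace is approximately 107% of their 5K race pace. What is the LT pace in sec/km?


Convert to seconds: 15 min 57 s = 957 s
Pace per km = 957 / 5 = 191.4 s/km
LT pace = 191.4 * 1.07 = 204.8 s/km

204.8 s/km


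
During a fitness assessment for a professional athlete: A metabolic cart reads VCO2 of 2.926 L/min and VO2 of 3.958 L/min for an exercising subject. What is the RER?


RER = VCO2 / VO2 = 2.926 / 3.958 = 0.7393

0.7393


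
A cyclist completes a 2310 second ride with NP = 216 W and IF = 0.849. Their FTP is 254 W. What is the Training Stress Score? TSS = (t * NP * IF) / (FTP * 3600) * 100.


t * NP * IF = 2310 * 216 * 0.849 = 423617.04
FTP * 3600 = 914400
TSS = (423617.04 / 914400) * 100 = 46.33

46.33 TSS


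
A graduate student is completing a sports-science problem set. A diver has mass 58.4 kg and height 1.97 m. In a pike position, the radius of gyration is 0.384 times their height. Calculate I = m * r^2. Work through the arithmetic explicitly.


r = 0.384 * 1.97 = 0.75648 m
I = m * r^2 = 58.4 * 0.572262 = 33.42 kg*m^2

33.42 kg*m^2


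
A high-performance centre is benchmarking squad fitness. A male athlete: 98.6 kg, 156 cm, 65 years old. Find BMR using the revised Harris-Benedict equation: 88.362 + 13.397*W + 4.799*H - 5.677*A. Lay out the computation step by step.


Intercept = 88.362
Weight contribution = 13.397 * 98.6 = 1320.9442
Height contribution = 4.799 * 156 = 748.644
Age contribution = 5.677 * 65 = 369.005
BMR = 88.362 + 1320.9442 + 748.644 - 369.005
= 1788.95 kcal/day

1788.95 kcal/day


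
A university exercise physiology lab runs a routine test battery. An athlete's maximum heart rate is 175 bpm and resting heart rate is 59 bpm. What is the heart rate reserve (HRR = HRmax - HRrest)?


HRR = HRmax - HRrest
= 175 - 59
= 116 bpm

116 bpm


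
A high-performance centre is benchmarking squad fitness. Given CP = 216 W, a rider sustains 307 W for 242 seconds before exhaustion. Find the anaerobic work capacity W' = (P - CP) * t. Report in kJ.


Excess power = 307 - 216 = 91 W
Work above CP = 91 * 242 = 22022 J
W' = 22.022 kJ

22.022 kJ


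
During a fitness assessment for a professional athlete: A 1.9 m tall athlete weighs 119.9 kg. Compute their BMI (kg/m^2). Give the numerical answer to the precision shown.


height^2 = 3.61 m^2
BMI = 119.9 / 3.61 = 33.21 kg/m^2

33.21 kg/m^2


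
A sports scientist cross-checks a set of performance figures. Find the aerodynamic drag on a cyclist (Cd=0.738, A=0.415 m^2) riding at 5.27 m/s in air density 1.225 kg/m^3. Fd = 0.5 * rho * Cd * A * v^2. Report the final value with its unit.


Fd = 0.5 * 1.225 * 0.738 * 0.415 * 5.27^2
= 0.5 * 1.225 * 0.738 * 0.415 * 27.7729
= 5.21 N

5.21 N


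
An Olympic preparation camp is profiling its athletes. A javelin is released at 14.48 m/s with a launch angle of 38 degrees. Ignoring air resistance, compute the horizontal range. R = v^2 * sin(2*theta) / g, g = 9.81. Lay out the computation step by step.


Launch speed squared = 209.6704
sin(2 * 38 deg) = 0.970296
Range = 209.6704 * 0.970296 / 9.81
= 20.738 m

20.738 m


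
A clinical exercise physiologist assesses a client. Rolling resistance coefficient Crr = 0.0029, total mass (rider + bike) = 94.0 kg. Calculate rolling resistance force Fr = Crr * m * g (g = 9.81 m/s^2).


Fr = Crr * m * g
= 0.0029 * 94.0 * 9.81
= 2.674 N

2.674 N


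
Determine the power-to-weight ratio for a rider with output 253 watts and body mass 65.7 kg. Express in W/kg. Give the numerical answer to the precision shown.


P/W = 253 / 65.7 = 3.851 W/kg

3.851 W/kg


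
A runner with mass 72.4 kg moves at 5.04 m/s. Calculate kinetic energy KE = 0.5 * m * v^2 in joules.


v^2 = 5.04^2 = 25.4016
KE = 0.5 * 72.4 * 25.4016
= 919.54 J

919.54 J


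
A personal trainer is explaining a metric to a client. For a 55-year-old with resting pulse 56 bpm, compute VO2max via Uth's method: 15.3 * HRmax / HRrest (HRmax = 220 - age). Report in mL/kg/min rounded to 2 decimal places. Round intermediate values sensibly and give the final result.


Step 1: HRmax = 220 - 55 = 165 bpm
Step 2: Ratio = 165 / 56 = 2.9464
Step 3: VO2max = 15.3 * 2.9464 = 45.08 mL/kg/min

45.08 mL/kg/min


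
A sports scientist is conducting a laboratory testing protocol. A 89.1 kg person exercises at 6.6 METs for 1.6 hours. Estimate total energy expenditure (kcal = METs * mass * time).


Energy = METs * mass(kg) * time(h)
= 6.6 * 89.1 * 1.6
= 940.9 kcal

940.9 kcal


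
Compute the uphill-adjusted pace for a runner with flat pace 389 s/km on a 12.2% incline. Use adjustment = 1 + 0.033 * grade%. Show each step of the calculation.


Adjustment factor = 1 + 0.033 * 12.2 = 1.4026
Grade-adjusted pace = 389 * 1.4026 = 545.61 s/km

545.61 s/km


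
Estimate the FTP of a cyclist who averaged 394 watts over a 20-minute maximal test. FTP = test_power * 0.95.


FTP = 394 * 0.95 = 374.3 W

374.3 W


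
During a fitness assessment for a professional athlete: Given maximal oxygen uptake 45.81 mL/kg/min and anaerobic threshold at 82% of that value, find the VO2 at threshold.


Percentage as decimal = 0.82
VO2 at AT = 45.81 * 0.82 = 37.56 mL/kg/min

37.56 mL/kg/min


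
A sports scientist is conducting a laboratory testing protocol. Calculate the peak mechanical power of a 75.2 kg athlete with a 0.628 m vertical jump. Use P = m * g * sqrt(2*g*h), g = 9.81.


First, sqrt(2gh) = sqrt(2 * 9.81 * 0.628)
= sqrt(12.32136) = 3.510179 m/s
Power = 75.2 * 9.81 * 3.510179 = 2589.5 W

2589.5 W


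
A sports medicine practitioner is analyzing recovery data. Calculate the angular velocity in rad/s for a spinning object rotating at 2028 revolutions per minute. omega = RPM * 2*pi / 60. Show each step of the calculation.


omega = RPM * 2*pi / 60
= 2028 * 6.28318531 / 60
= 212.372 rad/s

212.372 rad/s


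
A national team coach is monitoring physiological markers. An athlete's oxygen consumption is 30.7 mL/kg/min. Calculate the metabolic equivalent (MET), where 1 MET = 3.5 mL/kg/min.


MET = VO2 / 3.5
= 30.7 / 3.5
= 8.77 METs

8.77 METs


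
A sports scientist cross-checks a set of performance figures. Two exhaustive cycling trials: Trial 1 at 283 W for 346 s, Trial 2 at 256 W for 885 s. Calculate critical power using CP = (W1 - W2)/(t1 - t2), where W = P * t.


W1 = 283 * 346 = 97918 J
W2 = 256 * 885 = 226560 J
CP = (97918 - 226560) / (346 - 885)
= -128642 / -539
= 238.67 W

238.67 W


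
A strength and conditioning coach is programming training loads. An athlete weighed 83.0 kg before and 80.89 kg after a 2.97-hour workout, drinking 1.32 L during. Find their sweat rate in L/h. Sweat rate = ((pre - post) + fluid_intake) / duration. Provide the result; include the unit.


Body mass change = 2.11 kg
Total sweat loss = 2.11 + 1.32 = 3.43 L
Rate = 3.43 / 2.97 = 1.155 L/h

1.155 L/h


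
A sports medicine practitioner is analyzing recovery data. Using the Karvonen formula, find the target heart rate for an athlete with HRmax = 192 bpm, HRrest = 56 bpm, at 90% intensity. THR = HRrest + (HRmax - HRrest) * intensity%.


HRR = 192 - 56 = 136
THR = 56 + 136 * 0.9
= 56 + 122.4
= 178.4 bpm

178.4 bpm


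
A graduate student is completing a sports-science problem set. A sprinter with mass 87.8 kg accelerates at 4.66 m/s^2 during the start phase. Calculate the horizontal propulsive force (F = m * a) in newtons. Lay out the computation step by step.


F = m * a
= 87.8 * 4.66
= 409.15 N

409.15 N


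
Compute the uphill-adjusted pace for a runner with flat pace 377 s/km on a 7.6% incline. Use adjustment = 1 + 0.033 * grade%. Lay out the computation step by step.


Adjustment factor = 1 + 0.033 * 7.6 = 1.2508
Grade-adjusted pace = 377 * 1.2508 = 471.55 s/km

471.55 s/km


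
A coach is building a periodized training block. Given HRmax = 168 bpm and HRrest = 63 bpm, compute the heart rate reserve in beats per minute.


Heart rate reserve = maximum HR minus resting HR
HRR = 168 - 63 = 105 bpm

105 bpm


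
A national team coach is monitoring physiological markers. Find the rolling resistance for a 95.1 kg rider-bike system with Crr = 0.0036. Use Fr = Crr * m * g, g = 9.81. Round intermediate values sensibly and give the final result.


m * g = 95.1 * 9.81 = 932.931 N
Fr = 0.0036 * 932.931 = 3.359 N

3.359 N


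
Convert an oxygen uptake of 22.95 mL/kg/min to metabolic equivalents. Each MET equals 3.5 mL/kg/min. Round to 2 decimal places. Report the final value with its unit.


One MET = 3.5 mL/kg/min
Number of METs = 22.95 / 3.5
= 6.56 METs

6.56 METs


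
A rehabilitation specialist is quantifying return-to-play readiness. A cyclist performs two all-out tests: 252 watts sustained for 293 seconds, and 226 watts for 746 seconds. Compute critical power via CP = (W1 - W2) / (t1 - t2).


W1 = P1 * t1 = 252 * 293 = 73836 J
W2 = P2 * t2 = 226 * 746 = 168596 J
CP = (73836 - 168596) / (293 - 746)
= 209.18 W

209.18 W


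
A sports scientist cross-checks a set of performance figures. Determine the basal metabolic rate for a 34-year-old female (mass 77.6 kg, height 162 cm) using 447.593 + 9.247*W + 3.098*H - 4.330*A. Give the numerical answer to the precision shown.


BMR = 447.593 + 9.247*77.6 + 3.098*162 - 4.330*34
= 1519.82 kcal/day

1519.82 kcal/day


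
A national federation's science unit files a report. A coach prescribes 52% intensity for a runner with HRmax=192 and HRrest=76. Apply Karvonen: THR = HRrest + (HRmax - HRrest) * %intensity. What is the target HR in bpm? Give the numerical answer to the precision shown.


Heart rate reserve = 192 - 76 = 116
Intensity fraction = 52 / 100 = 0.52
THR = 76 + 116 * 0.52 = 136.32 bpm

136.32 bpm


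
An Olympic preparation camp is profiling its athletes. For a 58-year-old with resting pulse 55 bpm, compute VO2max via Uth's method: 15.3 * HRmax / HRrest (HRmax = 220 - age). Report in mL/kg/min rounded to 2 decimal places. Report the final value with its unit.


Step 1: HRmax = 220 - 58 = 162 bpm
Step 2: Ratio = 162 / 55 = 2.9455
Step 3: VO2max = 15.3 * 2.9455 = 45.07 mL/kg/min

45.07 mL/kg/min


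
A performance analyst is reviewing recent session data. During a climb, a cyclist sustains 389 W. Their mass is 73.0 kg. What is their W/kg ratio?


Power-to-weight = 389 W / 73.0 kg
= 5.329 W/kg

5.329 W/kg
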